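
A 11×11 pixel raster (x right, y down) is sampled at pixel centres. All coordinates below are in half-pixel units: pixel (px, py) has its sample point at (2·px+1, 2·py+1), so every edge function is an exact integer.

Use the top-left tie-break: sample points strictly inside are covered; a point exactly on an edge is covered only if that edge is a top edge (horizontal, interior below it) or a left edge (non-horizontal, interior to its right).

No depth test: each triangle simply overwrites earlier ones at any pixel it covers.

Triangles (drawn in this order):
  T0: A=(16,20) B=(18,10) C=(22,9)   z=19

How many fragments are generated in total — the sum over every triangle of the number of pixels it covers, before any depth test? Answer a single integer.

T0:
  2·area = 38
  edge (16, 20)→(18, 10): d=(2,-10) top-left  bias=+0
  edge (18, 10)→(22, 9): d=(4,-1) top-left  bias=+0
  edge (22, 9)→(16, 20): d=(-6,11) right/bottom  bias=-1
    (9,2)@(19, 5): e=[0,-19,57] → .  [on edge]
    (9,5)@(19, 11): e=[12,5,21] → X
    (10,5)@(21, 11): e=[32,7,-1] → .
    (9,6)@(19, 13): e=[16,13,9] → X
    (10,6)@(21, 13): e=[36,15,-13] → .
    (8,7)@(17, 15): e=[0,19,19] → X  [on edge]
    (9,7)@(19, 15): e=[20,21,-3] → .
    (8,8)@(17, 17): e=[4,27,7] → X
    (9,8)@(19, 17): e=[24,29,-15] → .
    (8,9)@(17, 19): e=[8,35,-5] → .
  covered (4 px):
    . . . . . . . . . . .
    . . . . . . . . . . .
    . . . . . . . . . . .
    . . . . . . . . . . .
    . . . . . . . . . . .
    . . . . . . . . . X .
    . . . . . . . . . X .
    . . . . . . . . X . .
    . . . . . . . . X . .
    . . . . . . . . . . .
    . . . . . . . . . . .

Final: 4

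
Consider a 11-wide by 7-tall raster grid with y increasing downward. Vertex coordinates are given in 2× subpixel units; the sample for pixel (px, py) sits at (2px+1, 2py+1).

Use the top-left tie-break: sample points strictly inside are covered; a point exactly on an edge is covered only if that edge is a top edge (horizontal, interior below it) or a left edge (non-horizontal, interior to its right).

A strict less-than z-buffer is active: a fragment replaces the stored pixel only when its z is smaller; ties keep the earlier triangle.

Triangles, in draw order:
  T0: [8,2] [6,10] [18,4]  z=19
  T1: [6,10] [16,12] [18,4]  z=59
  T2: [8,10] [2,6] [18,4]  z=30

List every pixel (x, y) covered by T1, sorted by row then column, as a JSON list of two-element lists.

T0:
  2·area = 84  (B↔C swapped to make it positive)
  edge (8, 2)→(18, 4): d=(10,2) right/bottom  bias=-1
  edge (18, 4)→(6, 10): d=(-12,6) right/bottom  bias=-1
  edge (6, 10)→(8, 2): d=(2,-8) top-left  bias=+0
    (1,0)@(3, 1): e=[0,126,-42] → .  [on edge]
    (4,1)@(9, 3): e=[8,66,10] → X
    (5,1)@(11, 3): e=[4,54,26] → X
    (6,1)@(13, 3): e=[0,42,42] → .  [on edge]
    (4,2)@(9, 5): e=[28,42,14] → X
    (6,2)@(13, 5): e=[20,18,46] → X
    (7,2)@(15, 5): e=[16,6,62] → X
    (8,2)@(17, 5): e=[12,-6,78] → .
    (3,3)@(7, 7): e=[52,30,2] → X
    (6,3)@(13, 7): e=[40,-6,50] → .
    (7,3)@(15, 7): e=[36,-18,66] → .
    (3,4)@(7, 9): e=[72,6,6] → X
  covered (10 px):
    . . . . . . . . . . .
    . . . . X X . . . . .
    . . . . X X X X . . .
    . . . X X X . . . . .
    . . . X . . . . . . .
    . . . . . . . . . . .
    . . . . . . . . . . .
T1:
  2·area = 84  (B↔C swapped to make it positive)
  edge (6, 10)→(18, 4): d=(12,-6) top-left  bias=+0
  edge (18, 4)→(16, 12): d=(-2,8) right/bottom  bias=-1
  edge (16, 12)→(6, 10): d=(-10,-2) top-left  bias=+0
    (8,2)@(17, 5): e=[6,6,72] → X
    (9,2)@(19, 5): e=[18,-10,76] → .
    (6,3)@(13, 7): e=[6,34,44] → X
    (7,3)@(15, 7): e=[18,18,48] → X
    (9,3)@(19, 7): e=[42,-14,56] → .
    (0,4)@(1, 9): e=[-42,126,0] → .  [on edge]
    (4,4)@(9, 9): e=[6,62,16] → X
    (5,4)@(11, 9): e=[18,46,20] → X
    (8,4)@(17, 9): e=[54,-2,32] → .
    (4,5)@(9, 11): e=[30,58,-4] → .
    (5,5)@(11, 11): e=[42,42,0] → X  [on edge]
    (8,5)@(17, 11): e=[78,-6,12] → .
    (10,6)@(21, 13): e=[126,-42,0] → .  [on edge]
  covered (11 px):
    . . . . . . . . . . .
    . . . . . . . . . . .
    . . . . . . . . X . .
    . . . . . . X X X . .
    . . . . X X X X . . .
    . . . . . X X X . . .
    . . . . . . . . . . .
T2:
  2·area = 76
  edge (8, 10)→(2, 6): d=(-6,-4) top-left  bias=+0
  edge (2, 6)→(18, 4): d=(16,-2) top-left  bias=+0
  edge (18, 4)→(8, 10): d=(-10,6) right/bottom  bias=-1
    (5,2)@(11, 5): e=[42,2,32] → X
    (6,2)@(13, 5): e=[50,6,20] → X
    (7,2)@(15, 5): e=[58,10,8] → X
    (8,2)@(17, 5): e=[66,14,-4] → .
    (2,3)@(5, 7): e=[6,22,48] → X
    (3,3)@(7, 7): e=[14,26,36] → X
    (4,3)@(9, 7): e=[22,30,24] → X
    (6,3)@(13, 7): e=[38,38,0] → .  [on edge]
    (7,3)@(15, 7): e=[46,42,-12] → .
    (2,4)@(5, 9): e=[-6,54,28] → .
    (3,4)@(7, 9): e=[2,58,16] → X
    (5,4)@(11, 9): e=[18,66,-8] → .
    (1,6)@(3, 13): e=[-38,114,0] → .  [on edge]
  covered (9 px):
    . . . . . . . . . . .
    . . . . . . . . . . .
    . . . . . X X X . . .
    . . X X X X . . . . .
    . . . X X . . . . . .
    . . . . . . . . . . .
    . . . . . . . . . . .

Answer: [[8,2],[6,3],[7,3],[8,3],[4,4],[5,4],[6,4],[7,4],[5,5],[6,5],[7,5]]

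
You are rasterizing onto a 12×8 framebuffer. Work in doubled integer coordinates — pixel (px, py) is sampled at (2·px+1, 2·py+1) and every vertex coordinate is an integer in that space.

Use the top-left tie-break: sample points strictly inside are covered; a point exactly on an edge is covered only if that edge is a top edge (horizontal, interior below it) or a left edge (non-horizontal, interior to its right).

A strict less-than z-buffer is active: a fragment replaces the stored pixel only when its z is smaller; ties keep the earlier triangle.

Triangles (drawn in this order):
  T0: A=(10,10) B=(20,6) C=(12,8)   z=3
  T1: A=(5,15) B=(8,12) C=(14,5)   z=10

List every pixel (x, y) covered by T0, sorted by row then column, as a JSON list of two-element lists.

T0:
  2·area = 12  (B↔C swapped to make it positive)
  edge (10, 10)→(12, 8): d=(2,-2) top-left  bias=+0
  edge (12, 8)→(20, 6): d=(8,-2) top-left  bias=+0
  edge (20, 6)→(10, 10): d=(-10,4) right/bottom  bias=-1
    (9,0)@(19, 1): e=[0,-42,54] → ·  [on edge]
    (8,1)@(17, 3): e=[0,-30,42] → ·  [on edge]
    (7,2)@(15, 5): e=[0,-18,30] → ·  [on edge]
    (6,3)@(13, 7): e=[0,-6,18] → ·  [on edge]
    (8,3)@(17, 7): e=[8,2,2] → █
    (9,3)@(19, 7): e=[12,6,-6] → ·
    (5,4)@(11, 9): e=[0,6,6] → █  [on edge]
    (6,4)@(13, 9): e=[4,10,-2] → ·
    (8,4)@(17, 9): e=[12,18,-18] → ·
    (4,5)@(9, 11): e=[0,18,-6] → ·  [on edge]
    (5,5)@(11, 11): e=[4,22,-14] → ·
    (3,6)@(7, 13): e=[0,30,-18] → ·  [on edge]
    (2,7)@(5, 15): e=[0,42,-30] → ·  [on edge]
  covered (2 px):
    · · · · · · · · · · · ·
    · · · · · · · · · · · ·
    · · · · · · · · · · · ·
    · · · · · · · · █ · · ·
    · · · · · █ · · · · · ·
    · · · · · · · · · · · ·
    · · · · · · · · · · · ·
    · · · · · · · · · · · ·
T1:
  2·area = 3  (B↔C swapped to make it positive)
  edge (5, 15)→(14, 5): d=(9,-10) top-left  bias=+0
  edge (14, 5)→(8, 12): d=(-6,7) right/bottom  bias=-1
  edge (8, 12)→(5, 15): d=(-3,3) right/bottom  bias=-1
    (9,0)@(19, 1): e=[14,-11,0] → ·  [on edge]
    (8,1)@(17, 3): e=[12,-9,0] → ·  [on edge]
    (7,2)@(15, 5): e=[10,-7,0] → ·  [on edge]
    (6,3)@(13, 7): e=[8,-5,0] → ·  [on edge]
    (5,4)@(11, 9): e=[6,-3,0] → ·  [on edge]
    (4,5)@(9, 11): e=[4,-1,0] → ·  [on edge]
    (3,6)@(7, 13): e=[2,1,0] → ·  [on edge]
    (2,7)@(5, 15): e=[0,3,0] → ·  [on edge]
  covered (0 px):
    · · · · · · · · · · · ·
    · · · · · · · · · · · ·
    · · · · · · · · · · · ·
    · · · · · · · · · · · ·
    · · · · · · · · · · · ·
    · · · · · · · · · · · ·
    · · · · · · · · · · · ·
    · · · · · · · · · · · ·

Final: [[8,3],[5,4]]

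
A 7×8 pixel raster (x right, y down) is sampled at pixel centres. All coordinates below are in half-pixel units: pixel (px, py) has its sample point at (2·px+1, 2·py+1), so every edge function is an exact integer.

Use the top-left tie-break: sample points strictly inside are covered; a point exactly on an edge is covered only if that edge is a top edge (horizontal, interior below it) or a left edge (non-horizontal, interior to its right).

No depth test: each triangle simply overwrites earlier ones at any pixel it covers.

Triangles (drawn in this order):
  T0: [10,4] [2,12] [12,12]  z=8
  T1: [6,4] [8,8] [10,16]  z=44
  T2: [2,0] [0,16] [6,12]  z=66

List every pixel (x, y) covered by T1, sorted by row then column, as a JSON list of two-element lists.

T0:
  2·area = 80  (B↔C swapped to make it positive)
  edge (10, 4)→(12, 12): d=(2,8) right/bottom  bias=-1
  edge (12, 12)→(2, 12): d=(-10,0) right/bottom  bias=-1
  edge (2, 12)→(10, 4): d=(8,-8) top-left  bias=+0
    (6,0)@(13, 1): e=[-30,110,0] → ·  [on edge]
    (5,1)@(11, 3): e=[-10,90,0] → ·  [on edge]
    (4,2)@(9, 5): e=[10,70,0] → #  [on edge]
    (5,2)@(11, 5): e=[-6,70,16] → ·
    (3,3)@(7, 7): e=[30,50,0] → #  [on edge]
    (5,3)@(11, 7): e=[-2,50,32] → ·
    (2,4)@(5, 9): e=[50,30,0] → #  [on edge]
    (5,4)@(11, 9): e=[2,30,48] → #
    (6,4)@(13, 9): e=[-14,30,64] → ·
    (1,5)@(3, 11): e=[70,10,0] → #  [on edge]
    (6,5)@(13, 11): e=[-10,10,80] → ·
    (0,6)@(1, 13): e=[90,-10,0] → ·  [on edge]
  covered (12 px):
    · · · · · · ·
    · · · · · · ·
    · · · · # · ·
    · · · # # · ·
    · · # # # # ·
    · # # # # # ·
    · · · · · · ·
    · · · · · · ·
T1:
  2·area = 8
  edge (6, 4)→(8, 8): d=(2,4) right/bottom  bias=-1
  edge (8, 8)→(10, 16): d=(2,8) right/bottom  bias=-1
  edge (10, 16)→(6, 4): d=(-4,-12) top-left  bias=+0
    (2,0)@(5, 1): e=[-2,10,0] → ·  [on edge]
    (3,3)@(7, 7): e=[2,6,0] → #  [on edge]
    (4,3)@(9, 7): e=[-6,-10,24] → ·
    (3,4)@(7, 9): e=[6,10,-8] → ·
    (4,6)@(9, 13): e=[6,2,0] → #  [on edge]
    (5,6)@(11, 13): e=[-2,-14,24] → ·
    (4,7)@(9, 15): e=[10,6,-8] → ·
  covered (2 px):
    · · · · · · ·
    · · · · · · ·
    · · · · · · ·
    · · · # · · ·
    · · · · · · ·
    · · · · · · ·
    · · · · # · ·
    · · · · · · ·
T2:
  2·area = 88  (B↔C swapped to make it positive)
  edge (2, 0)→(6, 12): d=(4,12) right/bottom  bias=-1
  edge (6, 12)→(0, 16): d=(-6,4) right/bottom  bias=-1
  edge (0, 16)→(2, 0): d=(2,-16) top-left  bias=+0
    (1,1)@(3, 3): e=[0,66,22] → ·  [on edge]
    (1,2)@(3, 5): e=[8,54,26] → #
    (2,2)@(5, 5): e=[-16,46,58] → ·
    (1,3)@(3, 7): e=[16,42,30] → #
    (2,3)@(5, 7): e=[-8,34,62] → ·
    (0,4)@(1, 9): e=[48,38,2] → #
    (2,4)@(5, 9): e=[0,22,66] → ·  [on edge]
    (0,5)@(1, 11): e=[56,26,6] → #
    (2,5)@(5, 11): e=[8,10,70] → #
    (3,5)@(7, 11): e=[-16,2,102] → ·
    (0,6)@(1, 13): e=[64,14,10] → #
    (2,6)@(5, 13): e=[16,-2,74] → ·
    (3,7)@(7, 15): e=[0,-22,110] → ·  [on edge]
  covered (10 px):
    · · · · · · ·
    · · · · · · ·
    · # · · · · ·
    · # · · · · ·
    # # · · · · ·
    # # # · · · ·
    # # · · · · ·
    # · · · · · ·

Result: [[3,3],[4,6]]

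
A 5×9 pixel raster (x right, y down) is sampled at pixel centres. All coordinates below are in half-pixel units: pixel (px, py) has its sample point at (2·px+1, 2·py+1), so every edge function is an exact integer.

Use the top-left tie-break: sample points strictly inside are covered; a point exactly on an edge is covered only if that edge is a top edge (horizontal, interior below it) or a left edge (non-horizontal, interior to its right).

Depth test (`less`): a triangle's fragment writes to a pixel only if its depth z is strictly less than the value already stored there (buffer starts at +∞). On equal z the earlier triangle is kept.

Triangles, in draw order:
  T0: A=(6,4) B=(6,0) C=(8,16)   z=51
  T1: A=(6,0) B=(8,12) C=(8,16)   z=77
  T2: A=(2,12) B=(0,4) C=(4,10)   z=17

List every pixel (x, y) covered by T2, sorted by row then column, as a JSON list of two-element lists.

T0:
  2·area = 8
  edge (6, 4)→(6, 0): d=(0,-4) top-left  bias=+0
  edge (6, 0)→(8, 16): d=(2,16) right/bottom  bias=-1
  edge (8, 16)→(6, 4): d=(-2,-12) top-left  bias=+0
    (3,4)@(7, 9): e=[4,2,2] → #
    (4,4)@(9, 9): e=[12,-30,26] → ·
    (3,5)@(7, 11): e=[4,6,-2] → ·
  covered (1 px):
    · · · · ·
    · · · · ·
    · · · · ·
    · · · · ·
    · · · # ·
    · · · · ·
    · · · · ·
    · · · · ·
    · · · · ·
T1:
  2·area = 8
  edge (6, 0)→(8, 12): d=(2,12) right/bottom  bias=-1
  edge (8, 12)→(8, 16): d=(0,4) right/bottom  bias=-1
  edge (8, 16)→(6, 0): d=(-2,-16) top-left  bias=+0
    (3,3)@(7, 7): e=[2,4,2] → #
    (4,3)@(9, 7): e=[-22,-4,34] → ·
    (3,4)@(7, 9): e=[6,4,-2] → ·
  covered (1 px):
    · · · · ·
    · · · · ·
    · · · · ·
    · · · # ·
    · · · · ·
    · · · · ·
    · · · · ·
    · · · · ·
    · · · · ·
T2:
  2·area = 20
  edge (2, 12)→(0, 4): d=(-2,-8) top-left  bias=+0
  edge (0, 4)→(4, 10): d=(4,6) right/bottom  bias=-1
  edge (4, 10)→(2, 12): d=(-2,2) right/bottom  bias=-1
    (4,2)@(9, 5): e=[70,-50,0] → ·  [on edge]
    (0,3)@(1, 7): e=[2,6,12] → #
    (1,3)@(3, 7): e=[18,-6,8] → ·
    (3,3)@(7, 7): e=[50,-30,0] → ·  [on edge]
    (0,4)@(1, 9): e=[-2,14,8] → ·
    (1,4)@(3, 9): e=[14,2,4] → #
    (2,4)@(5, 9): e=[30,-10,0] → ·  [on edge]
    (1,5)@(3, 11): e=[10,10,0] → ·  [on edge]
    (0,6)@(1, 13): e=[-10,30,0] → ·  [on edge]
  covered (2 px):
    · · · · ·
    · · · · ·
    · · · · ·
    # · · · ·
    · # · · ·
    · · · · ·
    · · · · ·
    · · · · ·
    · · · · ·

Final: [[0,3],[1,4]]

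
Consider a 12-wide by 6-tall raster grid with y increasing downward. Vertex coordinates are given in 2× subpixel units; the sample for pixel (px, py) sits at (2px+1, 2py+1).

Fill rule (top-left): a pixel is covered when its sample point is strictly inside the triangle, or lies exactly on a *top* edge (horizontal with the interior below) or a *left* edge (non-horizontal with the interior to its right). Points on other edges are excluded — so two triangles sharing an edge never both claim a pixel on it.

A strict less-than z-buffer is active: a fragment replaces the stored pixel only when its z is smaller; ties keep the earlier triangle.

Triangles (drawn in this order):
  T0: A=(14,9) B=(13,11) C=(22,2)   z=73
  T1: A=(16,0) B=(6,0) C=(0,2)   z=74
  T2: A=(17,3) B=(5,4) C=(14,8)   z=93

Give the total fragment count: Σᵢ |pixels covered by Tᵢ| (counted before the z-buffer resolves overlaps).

T0:
  2·area = 9  (B↔C swapped to make it positive)
  edge (14, 9)→(22, 2): d=(8,-7) top-left  bias=+0
  edge (22, 2)→(13, 11): d=(-9,9) right/bottom  bias=-1
  edge (13, 11)→(14, 9): d=(1,-2) top-left  bias=+0
    (11,0)@(23, 1): e=[-1,0,10] → ·  [on edge]
    (8,1)@(17, 3): e=[-27,36,0] → ·  [on edge]
    (10,1)@(21, 3): e=[1,0,8] → ·  [on edge]
    (9,2)@(19, 5): e=[3,0,6] → ·  [on edge]
    (7,3)@(15, 7): e=[-9,18,0] → ·  [on edge]
    (8,3)@(17, 7): e=[5,0,4] → ·  [on edge]
    (7,4)@(15, 9): e=[7,0,2] → ·  [on edge]
    (6,5)@(13, 11): e=[9,0,0] → ·  [on edge]
  covered (0 px):
    · · · · · · · · · · · ·
    · · · · · · · · · · · ·
    · · · · · · · · · · · ·
    · · · · · · · · · · · ·
    · · · · · · · · · · · ·
    · · · · · · · · · · · ·
T1:
  2·area = 20  (B↔C swapped to make it positive)
  edge (16, 0)→(0, 2): d=(-16,2) right/bottom  bias=-1
  edge (0, 2)→(6, 0): d=(6,-2) top-left  bias=+0
  edge (6, 0)→(16, 0): d=(10,0) top-left  bias=+0
    (1,0)@(3, 1): e=[10,0,10] → #  [on edge]
    (2,0)@(5, 1): e=[6,4,10] → #
    (3,0)@(7, 1): e=[2,8,10] → #
    (4,0)@(9, 1): e=[-2,12,10] → ·
    (1,1)@(3, 3): e=[-22,12,30] → ·
    (2,1)@(5, 3): e=[-26,16,30] → ·
    (3,1)@(7, 3): e=[-30,20,30] → ·
  covered (3 px):
    · # # # · · · · · · · ·
    · · · · · · · · · · · ·
    · · · · · · · · · · · ·
    · · · · · · · · · · · ·
    · · · · · · · · · · · ·
    · · · · · · · · · · · ·
T2:
  2·area = 57  (B↔C swapped to make it positive)
  edge (17, 3)→(14, 8): d=(-3,5) right/bottom  bias=-1
  edge (14, 8)→(5, 4): d=(-9,-4) top-left  bias=+0
  edge (5, 4)→(17, 3): d=(12,-1) top-left  bias=+0
    (8,1)@(17, 3): e=[0,57,0] → ·  [on edge]
    (4,2)@(9, 5): e=[34,7,16] → #
    (5,2)@(11, 5): e=[24,15,18] → #
    (6,2)@(13, 5): e=[14,23,20] → #
    (7,2)@(15, 5): e=[4,31,22] → #
    (8,2)@(17, 5): e=[-6,39,24] → ·
    (4,3)@(9, 7): e=[28,-11,40] → ·
    (5,3)@(11, 7): e=[18,-3,42] → ·
    (6,3)@(13, 7): e=[8,5,44] → #
    (7,3)@(15, 7): e=[-2,13,46] → ·
    (6,4)@(13, 9): e=[2,-13,68] → ·
  covered (5 px):
    · · · · · · · · · · · ·
    · · · · · · · · · · · ·
    · · · · # # # # · · · ·
    · · · · · · # · · · · ·
    · · · · · · · · · · · ·
    · · · · · · · · · · · ·

Result: 8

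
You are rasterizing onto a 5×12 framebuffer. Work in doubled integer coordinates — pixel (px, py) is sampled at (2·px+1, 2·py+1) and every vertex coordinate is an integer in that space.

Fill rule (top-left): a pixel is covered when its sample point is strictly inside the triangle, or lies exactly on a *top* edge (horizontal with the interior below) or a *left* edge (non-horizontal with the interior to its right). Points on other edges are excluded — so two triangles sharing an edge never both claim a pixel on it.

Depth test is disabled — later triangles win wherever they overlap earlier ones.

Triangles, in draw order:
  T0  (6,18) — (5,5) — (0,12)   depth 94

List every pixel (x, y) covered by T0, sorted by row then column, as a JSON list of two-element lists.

T0:
  2·area = 72  (B↔C swapped to make it positive)
  edge (6, 18)→(0, 12): d=(-6,-6) top-left  bias=+0
  edge (0, 12)→(5, 5): d=(5,-7) top-left  bias=+0
  edge (5, 5)→(6, 18): d=(1,13) right/bottom  bias=-1
    (2,2)@(5, 5): e=[72,0,0] → ·  [on edge]
    (2,3)@(5, 7): e=[60,10,2] → █
    (3,3)@(7, 7): e=[72,24,-24] → ·
    (1,4)@(3, 9): e=[36,6,30] → █
    (3,4)@(7, 9): e=[60,34,-22] → ·
    (0,5)@(1, 11): e=[12,2,58] → █
    (3,5)@(7, 11): e=[48,44,-20] → ·
    (0,6)@(1, 13): e=[0,12,60] → █  [on edge]
    (3,6)@(7, 13): e=[36,54,-18] → ·
    (0,7)@(1, 15): e=[-12,22,62] → ·
    (1,7)@(3, 15): e=[0,36,36] → █  [on edge]
    (3,7)@(7, 15): e=[24,64,-16] → ·
    (2,8)@(5, 17): e=[0,60,12] → █  [on edge]
    (3,9)@(7, 19): e=[0,84,-12] → ·  [on edge]
    (4,10)@(9, 21): e=[0,108,-36] → ·  [on edge]
  covered (12 px):
    · · · · ·
    · · · · ·
    · · · · ·
    · · █ · ·
    · █ █ · ·
    █ █ █ · ·
    █ █ █ · ·
    · █ █ · ·
    · · █ · ·
    · · · · ·
    · · · · ·
    · · · · ·

Result: [[2,3],[1,4],[2,4],[0,5],[1,5],[2,5],[0,6],[1,6],[2,6],[1,7],[2,7],[2,8]]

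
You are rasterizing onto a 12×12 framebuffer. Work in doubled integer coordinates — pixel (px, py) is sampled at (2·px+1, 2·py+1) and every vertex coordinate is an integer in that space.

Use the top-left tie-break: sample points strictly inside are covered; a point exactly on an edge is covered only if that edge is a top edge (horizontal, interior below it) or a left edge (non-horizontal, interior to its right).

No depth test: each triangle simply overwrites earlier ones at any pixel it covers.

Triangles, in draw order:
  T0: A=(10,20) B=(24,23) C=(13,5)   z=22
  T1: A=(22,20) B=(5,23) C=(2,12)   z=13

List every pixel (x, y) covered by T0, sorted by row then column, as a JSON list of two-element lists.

T0:
  2·area = 219  (B↔C swapped to make it positive)
  edge (10, 20)→(13, 5): d=(3,-15) top-left  bias=+0
  edge (13, 5)→(24, 23): d=(11,18) right/bottom  bias=-1
  edge (24, 23)→(10, 20): d=(-14,-3) top-left  bias=+0
    (6,2)@(13, 5): e=[0,0,219] → .  [on edge]
    (6,3)@(13, 7): e=[6,22,191] → X
    (7,3)@(15, 7): e=[36,-14,197] → .
    (6,4)@(13, 9): e=[12,44,163] → X
    (7,4)@(15, 9): e=[42,8,169] → X
    (8,4)@(17, 9): e=[72,-28,175] → .
    (6,5)@(13, 11): e=[18,66,135] → X
    (8,5)@(17, 11): e=[78,-6,147] → .
    (6,6)@(13, 13): e=[24,88,107] → X
    (8,6)@(17, 13): e=[84,16,119] → X
    (9,6)@(19, 13): e=[114,-20,125] → .
    (5,7)@(11, 15): e=[0,146,73] → X  [on edge]
  covered (28 px):
    . . . . . . . . . . . .
    . . . . . . . . . . . .
    . . . . . . . . . . . .
    . . . . . . X . . . . .
    . . . . . . X X . . . .
    . . . . . . X X . . . .
    . . . . . . X X X . . .
    . . . . . X X X X X . .
    . . . . . X X X X X . .
    . . . . . X X X X X X .
    . . . . . . . X X X X .
    . . . . . . . . . . . .
T1:
  2·area = 196
  edge (22, 20)→(5, 23): d=(-17,3) right/bottom  bias=-1
  edge (5, 23)→(2, 12): d=(-3,-11) top-left  bias=+0
  edge (2, 12)→(22, 20): d=(20,8) right/bottom  bias=-1
    (1,6)@(3, 13): e=[176,8,12] → X
    (2,6)@(5, 13): e=[170,30,-4] → .
    (1,7)@(3, 15): e=[142,2,52] → X
    (2,7)@(5, 15): e=[136,24,36] → X
    (3,7)@(7, 15): e=[130,46,20] → X
    (4,7)@(9, 15): e=[124,68,4] → X
    (5,7)@(11, 15): e=[118,90,-12] → .
    (1,8)@(3, 17): e=[108,-4,92] → .
    (2,8)@(5, 17): e=[102,18,76] → X
    (5,8)@(11, 17): e=[84,84,28] → X
    (6,8)@(13, 17): e=[78,106,12] → X
    (7,8)@(15, 17): e=[72,128,-4] → .
    (2,11)@(5, 23): e=[0,0,196] → .  [on edge]
  covered (24 px):
    . . . . . . . . . . . .
    . . . . . . . . . . . .
    . . . . . . . . . . . .
    . . . . . . . . . . . .
    . . . . . . . . . . . .
    . . . . . . . . . . . .
    . X . . . . . . . . . .
    . X X X X . . . . . . .
    . . X X X X X . . . . .
    . . X X X X X X X X . .
    . . X X X X X X . . . .
    . . . . . . . . . . . .

Answer: [[6,3],[6,4],[7,4],[6,5],[7,5],[6,6],[7,6],[8,6],[5,7],[6,7],[7,7],[8,7],[9,7],[5,8],[6,8],[7,8],[8,8],[9,8],[5,9],[6,9],[7,9],[8,9],[9,9],[10,9],[7,10],[8,10],[9,10],[10,10]]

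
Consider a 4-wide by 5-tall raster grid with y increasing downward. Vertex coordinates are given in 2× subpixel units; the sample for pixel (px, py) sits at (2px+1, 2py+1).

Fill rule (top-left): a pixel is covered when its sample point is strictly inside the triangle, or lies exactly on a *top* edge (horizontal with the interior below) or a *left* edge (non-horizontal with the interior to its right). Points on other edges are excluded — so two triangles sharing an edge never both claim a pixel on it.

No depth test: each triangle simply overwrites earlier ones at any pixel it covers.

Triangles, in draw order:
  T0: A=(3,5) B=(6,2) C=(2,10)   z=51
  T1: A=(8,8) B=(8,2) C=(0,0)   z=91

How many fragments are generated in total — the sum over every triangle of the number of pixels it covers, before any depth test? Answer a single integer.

T0:
  2·area = 12
  edge (3, 5)→(6, 2): d=(3,-3) top-left  bias=+0
  edge (6, 2)→(2, 10): d=(-4,8) right/bottom  bias=-1
  edge (2, 10)→(3, 5): d=(1,-5) top-left  bias=+0
    (3,0)@(7, 1): e=[0,-4,16] → .  [on edge]
    (2,1)@(5, 3): e=[0,4,8] → X  [on edge]
    (3,1)@(7, 3): e=[6,-12,18] → .
    (1,2)@(3, 5): e=[0,12,0] → X  [on edge]
    (2,2)@(5, 5): e=[6,-4,10] → .
    (0,3)@(1, 7): e=[0,20,-8] → .  [on edge]
    (1,3)@(3, 7): e=[6,4,2] → X
    (2,3)@(5, 7): e=[12,-12,12] → .
    (1,4)@(3, 9): e=[12,-4,4] → .
  covered (3 px):
    . . . .
    . . X .
    . X . .
    . X . .
    . . . .
T1:
  2·area = 48  (B↔C swapped to make it positive)
  edge (8, 8)→(0, 0): d=(-8,-8) top-left  bias=+0
  edge (0, 0)→(8, 2): d=(8,2) right/bottom  bias=-1
  edge (8, 2)→(8, 8): d=(0,6) right/bottom  bias=-1
    (0,0)@(1, 1): e=[0,6,42] → X  [on edge]
    (1,0)@(3, 1): e=[16,2,30] → X
    (2,0)@(5, 1): e=[32,-2,18] → .
    (0,1)@(1, 3): e=[-16,22,42] → .
    (1,1)@(3, 3): e=[0,18,30] → X  [on edge]
    (2,1)@(5, 3): e=[16,14,18] → X
    (3,1)@(7, 3): e=[32,10,6] → X
    (1,2)@(3, 5): e=[-16,34,30] → .
    (2,2)@(5, 5): e=[0,30,18] → X  [on edge]
    (2,3)@(5, 7): e=[-16,46,18] → .
    (3,3)@(7, 7): e=[0,42,6] → X  [on edge]
    (3,4)@(7, 9): e=[-16,58,6] → .
  covered (8 px):
    X X . .
    . X X X
    . . X X
    . . . X
    . . . .

Result: 11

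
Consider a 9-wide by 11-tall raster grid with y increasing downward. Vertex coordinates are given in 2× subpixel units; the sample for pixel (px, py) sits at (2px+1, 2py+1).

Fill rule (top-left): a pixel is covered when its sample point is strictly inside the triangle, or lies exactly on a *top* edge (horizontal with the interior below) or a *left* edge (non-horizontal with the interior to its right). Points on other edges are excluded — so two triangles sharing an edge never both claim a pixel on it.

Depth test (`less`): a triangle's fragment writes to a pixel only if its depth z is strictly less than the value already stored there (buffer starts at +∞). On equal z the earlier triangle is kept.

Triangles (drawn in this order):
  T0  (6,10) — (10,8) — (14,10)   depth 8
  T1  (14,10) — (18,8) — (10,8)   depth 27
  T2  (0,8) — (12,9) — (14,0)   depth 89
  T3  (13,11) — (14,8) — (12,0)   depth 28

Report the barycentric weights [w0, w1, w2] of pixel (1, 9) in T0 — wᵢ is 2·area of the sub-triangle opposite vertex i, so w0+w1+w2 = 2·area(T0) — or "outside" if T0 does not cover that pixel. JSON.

T0:
  2·area = 16
  edge (6, 10)→(10, 8): d=(4,-2) top-left  bias=+0
  edge (10, 8)→(14, 10): d=(4,2) right/bottom  bias=-1
  edge (14, 10)→(6, 10): d=(-8,0) right/bottom  bias=-1
    (4,4)@(9, 9): e=[2,6,8] → X
    (5,4)@(11, 9): e=[6,2,8] → X
    (6,4)@(13, 9): e=[10,-2,8] → .
    (4,5)@(9, 11): e=[10,14,-8] → .
    (5,5)@(11, 11): e=[14,10,-8] → .
  covered (2 px):
    . . . . . . . . .
    . . . . . . . . .
    . . . . . . . . .
    . . . . . . . . .
    . . . . X X . . .
    . . . . . . . . .
    . . . . . . . . .
    . . . . . . . . .
    . . . . . . . . .
    . . . . . . . . .
    . . . . . . . . .
T1:
  2·area = 16  (B↔C swapped to make it positive)
  edge (14, 10)→(10, 8): d=(-4,-2) top-left  bias=+0
  edge (10, 8)→(18, 8): d=(8,0) top-left  bias=+0
  edge (18, 8)→(14, 10): d=(-4,2) right/bottom  bias=-1
    (6,4)@(13, 9): e=[2,8,6] → X
    (7,4)@(15, 9): e=[6,8,2] → X
    (8,4)@(17, 9): e=[10,8,-2] → .
    (6,5)@(13, 11): e=[-6,24,-2] → .
    (7,5)@(15, 11): e=[-2,24,-6] → .
  covered (2 px):
    . . . . . . . . .
    . . . . . . . . .
    . . . . . . . . .
    . . . . . . . . .
    . . . . . . X X .
    . . . . . . . . .
    . . . . . . . . .
    . . . . . . . . .
    . . . . . . . . .
    . . . . . . . . .
    . . . . . . . . .
T2:
  2·area = 110  (B↔C swapped to make it positive)
  edge (0, 8)→(14, 0): d=(14,-8) top-left  bias=+0
  edge (14, 0)→(12, 9): d=(-2,9) right/bottom  bias=-1
  edge (12, 9)→(0, 8): d=(-12,-1) top-left  bias=+0
    (6,0)@(13, 1): e=[6,7,97] → X
    (7,0)@(15, 1): e=[22,-11,99] → .
    (4,1)@(9, 3): e=[2,39,69] → X
    (5,1)@(11, 3): e=[18,21,71] → X
    (7,1)@(15, 3): e=[50,-15,75] → .
    (3,2)@(7, 5): e=[14,53,43] → X
    (6,2)@(13, 5): e=[62,-1,49] → .
    (1,3)@(3, 7): e=[10,85,15] → X
    (2,3)@(5, 7): e=[26,67,17] → X
    (6,3)@(13, 7): e=[90,-5,25] → .
    (1,4)@(3, 9): e=[38,81,-9] → .
    (2,4)@(5, 9): e=[54,63,-7] → .
  covered (12 px):
    . . . . . . X . .
    . . . . X X X . .
    . . . X X X . . .
    . X X X X X . . .
    . . . . . . . . .
    . . . . . . . . .
    . . . . . . . . .
    . . . . . . . . .
    . . . . . . . . .
    . . . . . . . . .
    . . . . . . . . .
T3:
  2·area = 14  (B↔C swapped to make it positive)
  edge (13, 11)→(12, 0): d=(-1,-11) top-left  bias=+0
  edge (12, 0)→(14, 8): d=(2,8) right/bottom  bias=-1
  edge (14, 8)→(13, 11): d=(-1,3) right/bottom  bias=-1
    (6,2)@(13, 5): e=[6,2,6] → X
    (7,2)@(15, 5): e=[28,-14,0] → .  [on edge]
    (6,3)@(13, 7): e=[4,6,4] → X
    (7,3)@(15, 7): e=[26,-10,-2] → .
    (6,4)@(13, 9): e=[2,10,2] → X
    (7,4)@(15, 9): e=[24,-6,-4] → .
    (6,5)@(13, 11): e=[0,14,0] → .  [on edge]
    (5,8)@(11, 17): e=[-28,42,0] → .  [on edge]
  covered (3 px):
    . . . . . . . . .
    . . . . . . . . .
    . . . . . . X . .
    . . . . . . X . .
    . . . . . . X . .
    . . . . . . . . .
    . . . . . . . . .
    . . . . . . . . .
    . . . . . . . . .
    . . . . . . . . .
    . . . . . . . . .

Result: "outside"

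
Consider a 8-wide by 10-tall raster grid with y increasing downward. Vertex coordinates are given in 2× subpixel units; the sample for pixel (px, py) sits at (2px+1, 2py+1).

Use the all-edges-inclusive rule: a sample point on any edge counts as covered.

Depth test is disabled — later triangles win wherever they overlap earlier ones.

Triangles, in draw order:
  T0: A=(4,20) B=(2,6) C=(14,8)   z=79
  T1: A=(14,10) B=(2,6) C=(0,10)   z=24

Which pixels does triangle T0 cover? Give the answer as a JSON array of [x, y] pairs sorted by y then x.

T0:
  2·area = 164
  edge (4, 20)→(2, 6): d=(-2,-14) inclusive
  edge (2, 6)→(14, 8): d=(12,2) inclusive
  edge (14, 8)→(4, 20): d=(-10,12) inclusive
    (1,3)@(3, 7): e=[12,10,142] → █
    (2,3)@(5, 7): e=[40,6,118] → █
    (3,3)@(7, 7): e=[68,2,94] → █
    (4,3)@(9, 7): e=[96,-2,70] → ·
    (1,4)@(3, 9): e=[8,34,122] → █
    (4,4)@(9, 9): e=[92,22,50] → █
    (5,4)@(11, 9): e=[120,18,26] → █
    (6,4)@(13, 9): e=[148,14,2] → █
    (7,4)@(15, 9): e=[176,10,-22] → ·
    (1,5)@(3, 11): e=[4,58,102] → █
    (6,5)@(13, 11): e=[144,38,-18] → ·
    (1,6)@(3, 13): e=[0,82,82] → █  [on edge]
  covered (21 px):
    · · · · · · · ·
    · · · · · · · ·
    · · · · · · · ·
    · █ █ █ · · · ·
    · █ █ █ █ █ █ ·
    · █ █ █ █ █ · ·
    · █ █ █ █ · · ·
    · · █ █ · · · ·
    · · █ · · · · ·
    · · · · · · · ·
T1:
  2·area = 56  (B↔C swapped to make it positive)
  edge (14, 10)→(0, 10): d=(-14,0) inclusive
  edge (0, 10)→(2, 6): d=(2,-4) inclusive
  edge (2, 6)→(14, 10): d=(12,4) inclusive
    (1,3)@(3, 7): e=[42,6,8] → █
    (2,3)@(5, 7): e=[42,14,0] → █  [on edge]
    (3,3)@(7, 7): e=[42,22,-8] → ·
    (0,4)@(1, 9): e=[14,2,40] → █
    (3,4)@(7, 9): e=[14,26,16] → █
    (4,4)@(9, 9): e=[14,34,8] → █
    (5,4)@(11, 9): e=[14,42,0] → █  [on edge]
    (6,4)@(13, 9): e=[14,50,-8] → ·
    (0,5)@(1, 11): e=[-14,6,64] → ·
    (1,5)@(3, 11): e=[-14,14,56] → ·
    (2,5)@(5, 11): e=[-14,22,48] → ·
    (3,5)@(7, 11): e=[-14,30,40] → ·
  covered (8 px):
    · · · · · · · ·
    · · · · · · · ·
    · · · · · · · ·
    · █ █ · · · · ·
    █ █ █ █ █ █ · ·
    · · · · · · · ·
    · · · · · · · ·
    · · · · · · · ·
    · · · · · · · ·
    · · · · · · · ·

Answer: [[1,3],[2,3],[3,3],[1,4],[2,4],[3,4],[4,4],[5,4],[6,4],[1,5],[2,5],[3,5],[4,5],[5,5],[1,6],[2,6],[3,6],[4,6],[2,7],[3,7],[2,8]]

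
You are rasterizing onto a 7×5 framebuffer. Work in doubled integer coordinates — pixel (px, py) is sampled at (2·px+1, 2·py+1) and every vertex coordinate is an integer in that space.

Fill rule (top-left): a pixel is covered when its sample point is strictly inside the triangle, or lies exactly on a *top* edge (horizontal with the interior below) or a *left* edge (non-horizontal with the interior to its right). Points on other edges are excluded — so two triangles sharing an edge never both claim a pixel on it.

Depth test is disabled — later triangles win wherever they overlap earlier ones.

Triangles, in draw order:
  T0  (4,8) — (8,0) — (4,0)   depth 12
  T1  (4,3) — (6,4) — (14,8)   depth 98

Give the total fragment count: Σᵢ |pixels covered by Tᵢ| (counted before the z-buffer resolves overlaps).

T0:
  2·area = 32  (B↔C swapped to make it positive)
  edge (4, 8)→(4, 0): d=(0,-8) top-left  bias=+0
  edge (4, 0)→(8, 0): d=(4,0) top-left  bias=+0
  edge (8, 0)→(4, 8): d=(-4,8) right/bottom  bias=-1
    (2,0)@(5, 1): e=[8,4,20] → #
    (3,0)@(7, 1): e=[24,4,4] → #
    (4,0)@(9, 1): e=[40,4,-12] → ·
    (2,1)@(5, 3): e=[8,12,12] → #
    (3,1)@(7, 3): e=[24,12,-4] → ·
    (2,2)@(5, 5): e=[8,20,4] → #
    (3,2)@(7, 5): e=[24,20,-12] → ·
    (2,3)@(5, 7): e=[8,28,-4] → ·
  covered (4 px):
    · · # # · · ·
    · · # · · · ·
    · · # · · · ·
    · · · · · · ·
    · · · · · · ·
T1:
  degenerate (2·area = 0) — covers nothing

Answer: 4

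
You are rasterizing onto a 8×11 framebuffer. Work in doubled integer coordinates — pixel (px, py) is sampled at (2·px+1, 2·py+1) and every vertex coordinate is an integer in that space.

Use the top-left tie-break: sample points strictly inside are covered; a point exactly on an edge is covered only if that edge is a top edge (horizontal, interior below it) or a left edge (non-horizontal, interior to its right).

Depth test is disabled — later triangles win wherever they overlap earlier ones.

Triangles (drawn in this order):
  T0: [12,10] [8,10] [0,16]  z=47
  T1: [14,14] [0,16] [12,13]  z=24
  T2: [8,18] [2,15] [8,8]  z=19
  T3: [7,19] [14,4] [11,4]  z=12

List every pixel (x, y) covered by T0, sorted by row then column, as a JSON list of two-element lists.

T0:
  2·area = 24  (B↔C swapped to make it positive)
  edge (12, 10)→(0, 16): d=(-12,6) right/bottom  bias=-1
  edge (0, 16)→(8, 10): d=(8,-6) top-left  bias=+0
  edge (8, 10)→(12, 10): d=(4,0) top-left  bias=+0
    (3,5)@(7, 11): e=[18,2,4] → X
    (4,5)@(9, 11): e=[6,14,4] → X
    (5,5)@(11, 11): e=[-6,26,4] → .
    (2,6)@(5, 13): e=[6,6,12] → X
    (3,6)@(7, 13): e=[-6,18,12] → .
    (4,6)@(9, 13): e=[-18,30,12] → .
    (2,7)@(5, 15): e=[-18,22,20] → .
  covered (3 px):
    . . . . . . . .
    . . . . . . . .
    . . . . . . . .
    . . . . . . . .
    . . . . . . . .
    . . . X X . . .
    . . X . . . . .
    . . . . . . . .
    . . . . . . . .
    . . . . . . . .
    . . . . . . . .
T1:
  2·area = 18
  edge (14, 14)→(0, 16): d=(-14,2) right/bottom  bias=-1
  edge (0, 16)→(12, 13): d=(12,-3) top-left  bias=+0
  edge (12, 13)→(14, 14): d=(2,1) right/bottom  bias=-1
    (2,7)@(5, 15): e=[4,3,11] → X
    (3,7)@(7, 15): e=[0,9,9] → .  [on edge]
    (2,8)@(5, 17): e=[-24,27,15] → .
  covered (1 px):
    . . . . . . . .
    . . . . . . . .
    . . . . . . . .
    . . . . . . . .
    . . . . . . . .
    . . . . . . . .
    . . . . . . . .
    . . X . . . . .
    . . . . . . . .
    . . . . . . . .
    . . . . . . . .
T2:
  2·area = 60
  edge (8, 18)→(2, 15): d=(-6,-3) top-left  bias=+0
  edge (2, 15)→(8, 8): d=(6,-7) top-left  bias=+0
  edge (8, 8)→(8, 18): d=(0,10) right/bottom  bias=-1
    (3,5)@(7, 11): e=[39,11,10] → X
    (4,5)@(9, 11): e=[45,25,-10] → .
    (2,6)@(5, 13): e=[21,9,30] → X
    (4,6)@(9, 13): e=[33,37,-10] → .
    (1,7)@(3, 15): e=[3,7,50] → X
    (4,7)@(9, 15): e=[21,49,-10] → .
    (1,8)@(3, 17): e=[-9,19,50] → .
    (2,8)@(5, 17): e=[-3,33,30] → .
    (3,8)@(7, 17): e=[3,47,10] → X
    (4,8)@(9, 17): e=[9,61,-10] → .
    (3,9)@(7, 19): e=[-9,59,10] → .
  covered (7 px):
    . . . . . . . .
    . . . . . . . .
    . . . . . . . .
    . . . . . . . .
    . . . . . . . .
    . . . X . . . .
    . . X X . . . .
    . X X X . . . .
    . . . X . . . .
    . . . . . . . .
    . . . . . . . .
T3:
  2·area = 45  (B↔C swapped to make it positive)
  edge (7, 19)→(11, 4): d=(4,-15) top-left  bias=+0
  edge (11, 4)→(14, 4): d=(3,0) top-left  bias=+0
  edge (14, 4)→(7, 19): d=(-7,15) right/bottom  bias=-1
    (5,2)@(11, 5): e=[4,3,38] → X
    (6,2)@(13, 5): e=[34,3,8] → X
    (7,2)@(15, 5): e=[64,3,-22] → .
    (5,3)@(11, 7): e=[12,9,24] → X
    (6,3)@(13, 7): e=[42,9,-6] → .
    (5,4)@(11, 9): e=[20,15,10] → X
    (6,4)@(13, 9): e=[50,15,-20] → .
    (5,5)@(11, 11): e=[28,21,-4] → .
    (4,6)@(9, 13): e=[6,27,12] → X
    (5,6)@(11, 13): e=[36,27,-18] → .
    (4,7)@(9, 15): e=[14,33,-2] → .
    (3,9)@(7, 19): e=[0,45,0] → .  [on edge]
  covered (5 px):
    . . . . . . . .
    . . . . . . . .
    . . . . . X X .
    . . . . . X . .
    . . . . . X . .
    . . . . . . . .
    . . . . X . . .
    . . . . . . . .
    . . . . . . . .
    . . . . . . . .
    . . . . . . . .

Answer: [[3,5],[4,5],[2,6]]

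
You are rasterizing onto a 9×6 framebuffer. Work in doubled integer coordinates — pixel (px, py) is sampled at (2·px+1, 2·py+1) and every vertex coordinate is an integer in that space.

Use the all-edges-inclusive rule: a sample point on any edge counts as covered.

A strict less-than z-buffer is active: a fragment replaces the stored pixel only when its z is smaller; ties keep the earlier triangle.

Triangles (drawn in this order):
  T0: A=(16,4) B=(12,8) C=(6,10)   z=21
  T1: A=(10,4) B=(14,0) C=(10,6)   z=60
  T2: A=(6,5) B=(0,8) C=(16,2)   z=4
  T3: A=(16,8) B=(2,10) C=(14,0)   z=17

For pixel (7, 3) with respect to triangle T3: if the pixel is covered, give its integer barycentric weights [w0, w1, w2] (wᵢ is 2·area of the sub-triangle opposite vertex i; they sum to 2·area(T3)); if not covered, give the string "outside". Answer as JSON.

T0:
  2·area = 16
  edge (16, 4)→(12, 8): d=(-4,4) inclusive
  edge (12, 8)→(6, 10): d=(-6,2) inclusive
  edge (6, 10)→(16, 4): d=(10,-6) inclusive
    (8,1)@(17, 3): e=[0,20,-4] → .  [on edge]
    (7,2)@(15, 5): e=[0,12,4] → X  [on edge]
    (8,2)@(17, 5): e=[-8,8,16] → .
    (5,3)@(11, 7): e=[8,8,0] → X  [on edge]
    (6,3)@(13, 7): e=[0,4,12] → X  [on edge]
    (7,3)@(15, 7): e=[-8,0,24] → .  [on edge]
    (4,4)@(9, 9): e=[8,0,8] → X  [on edge]
    (5,4)@(11, 9): e=[0,-4,20] → .  [on edge]
    (6,4)@(13, 9): e=[-8,-8,32] → .
    (1,5)@(3, 11): e=[24,0,-8] → .  [on edge]
    (4,5)@(9, 11): e=[0,-12,28] → .  [on edge]
  covered (4 px):
    . . . . . . . . .
    . . . . . . . . .
    . . . . . . . X .
    . . . . . X X . .
    . . . . X . . . .
    . . . . . . . . .
T1:
  2·area = 8
  edge (10, 4)→(14, 0): d=(4,-4) inclusive
  edge (14, 0)→(10, 6): d=(-4,6) inclusive
  edge (10, 6)→(10, 4): d=(0,-2) inclusive
    (6,0)@(13, 1): e=[0,2,6] → X  [on edge]
    (7,0)@(15, 1): e=[8,-10,10] → .
    (5,1)@(11, 3): e=[0,6,2] → X  [on edge]
    (6,1)@(13, 3): e=[8,-6,6] → .
    (4,2)@(9, 5): e=[0,10,-2] → .  [on edge]
    (5,2)@(11, 5): e=[8,-2,2] → .
    (3,3)@(7, 7): e=[0,14,-6] → .  [on edge]
    (2,4)@(5, 9): e=[0,18,-10] → .  [on edge]
    (1,5)@(3, 11): e=[0,22,-14] → .  [on edge]
  covered (2 px):
    . . . . . . X . .
    . . . . . X . . .
    . . . . . . . . .
    . . . . . . . . .
    . . . . . . . . .
    . . . . . . . . .
T2:
  2·area = 12  (B↔C swapped to make it positive)
  edge (6, 5)→(16, 2): d=(10,-3) inclusive
  edge (16, 2)→(0, 8): d=(-16,6) inclusive
  edge (0, 8)→(6, 5): d=(6,-3) inclusive
    (6,1)@(13, 3): e=[1,2,9] → X
    (7,1)@(15, 3): e=[7,-10,15] → .
    (3,2)@(7, 5): e=[3,6,3] → X
    (4,2)@(9, 5): e=[9,-6,9] → .
    (6,2)@(13, 5): e=[21,-30,21] → .
    (3,3)@(7, 7): e=[23,-26,15] → .
  covered (2 px):
    . . . . . . . . .
    . . . . . . X . .
    . . . X . . . . .
    . . . . . . . . .
    . . . . . . . . .
    . . . . . . . . .
T3:
  2·area = 116
  edge (16, 8)→(2, 10): d=(-14,2) inclusive
  edge (2, 10)→(14, 0): d=(12,-10) inclusive
  edge (14, 0)→(16, 8): d=(2,8) inclusive
    (6,0)@(13, 1): e=[104,2,10] → X
    (7,0)@(15, 1): e=[100,22,-6] → .
    (5,1)@(11, 3): e=[80,6,30] → X
    (7,1)@(15, 3): e=[72,46,-2] → .
    (4,2)@(9, 5): e=[56,10,50] → X
    (7,2)@(15, 5): e=[44,70,2] → X
    (8,2)@(17, 5): e=[40,90,-14] → .
    (3,3)@(7, 7): e=[32,14,70] → X
    (8,3)@(17, 7): e=[12,114,-10] → .
    (2,4)@(5, 9): e=[8,18,90] → X
    (4,4)@(9, 9): e=[0,58,58] → X  [on edge]
    (5,4)@(11, 9): e=[-4,78,42] → .
  covered (15 px):
    . . . . . . X . .
    . . . . . X X . .
    . . . . X X X X .
    . . . X X X X X .
    . . X X X . . . .
    . . . . . . . . .

Final: [94,6,16]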